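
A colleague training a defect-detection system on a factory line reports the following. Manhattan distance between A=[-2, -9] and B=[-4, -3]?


d = |-2+ 4| + |-9+ 3|
  = 2 + 6
  = 8

8


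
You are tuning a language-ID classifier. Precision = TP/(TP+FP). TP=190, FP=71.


Precision = TP/(TP+FP)
= 190/(190+71)
= 190/261 = 72.8%

72.8%


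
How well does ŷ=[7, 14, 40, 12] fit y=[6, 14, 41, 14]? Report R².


ȳ = 18.75
SS_res = Σ(y-ŷ)² = 6
SS_tot = Σ(y-ȳ)² = 702.75
R² = 1 - SS_res/SS_tot = 1 - 0.0085 = 0.9915

0.9915


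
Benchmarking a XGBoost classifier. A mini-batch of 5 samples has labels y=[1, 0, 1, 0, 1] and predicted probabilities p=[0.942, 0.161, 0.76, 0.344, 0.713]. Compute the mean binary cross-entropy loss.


L[0] = -ln(0.942) = 0.0598
L[1] = -ln(1-0.161) = -ln(0.839) = 0.1755
L[2] = -ln(0.76) = 0.2744
L[3] = -ln(1-0.344) = -ln(0.656) = 0.4216
L[4] = -ln(0.713) = 0.3383
mean = (0.0598 + 0.1755 + 0.2744 + 0.4216 + 0.3383)/5 = 0.2539

0.2539


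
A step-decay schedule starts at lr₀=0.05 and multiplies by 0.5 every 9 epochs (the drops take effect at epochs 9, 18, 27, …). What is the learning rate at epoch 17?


n_drops = ⌊17/9⌋ = 1
lr = 0.05·0.5^1 = 0.05·0.5 = 0.025

0.025


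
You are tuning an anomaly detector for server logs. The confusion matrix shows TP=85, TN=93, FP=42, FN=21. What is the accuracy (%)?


Accuracy = (TP+TN)/(TP+TN+FP+FN)
= (85+93)/(241)
= 178/241 = 73.86%

73.86%


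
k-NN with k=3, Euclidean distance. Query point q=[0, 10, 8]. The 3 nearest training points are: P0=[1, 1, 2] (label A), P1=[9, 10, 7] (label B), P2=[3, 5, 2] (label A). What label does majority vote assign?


d(q,P0) = 10.8628  (label A)
d(q,P1) = 9.0554  (label B)
d(q,P2) = 8.3666  (label A)
Votes: A=2, B=1
Majority → A

A


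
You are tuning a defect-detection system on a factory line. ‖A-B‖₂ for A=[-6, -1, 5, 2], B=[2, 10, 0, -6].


d = √((-6-2)² + (-1-10)² + (5-0)² + (2+ 6)²)
  = √(64 + 121 + 25 + 64)
  = √274 = 16.5529

16.5529


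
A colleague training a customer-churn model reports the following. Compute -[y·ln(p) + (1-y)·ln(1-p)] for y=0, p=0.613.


BCE = -[y·ln(p) + (1-y)·ln(1-p)]
= -0 - 1·ln(1-0.613)
= -ln(0.387) = 0.9493

0.9493


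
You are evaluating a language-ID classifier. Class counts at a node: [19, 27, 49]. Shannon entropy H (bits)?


Probabilities: [19/95, 27/95, 49/95] ≈ [0.2, 0.2842, 0.5158]
H = -((19/95)·log₂(19/95) + (27/95)·log₂(27/95) + (49/95)·log₂(49/95))
  = 1.4729 bits

1.4729 bits


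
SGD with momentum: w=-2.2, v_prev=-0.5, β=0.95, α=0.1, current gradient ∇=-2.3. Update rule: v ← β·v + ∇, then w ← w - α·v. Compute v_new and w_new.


v_new = 0.95·-0.5 - 2.3 = -0.475 - 2.3 = -2.775
w_new = -2.2 - 0.1·-2.775 = -2.2 + 0.2775 = -1.9225

v_new=-2.775, w_new=-1.9225


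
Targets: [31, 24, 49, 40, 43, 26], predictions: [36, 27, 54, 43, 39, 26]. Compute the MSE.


Squared errors: (31-36)²=25, (24-27)²=9, (49-54)²=25, (40-43)²=9, (43-39)²=16, (26-26)²=0
Sum = 84
MSE = 84/6 = 14

14


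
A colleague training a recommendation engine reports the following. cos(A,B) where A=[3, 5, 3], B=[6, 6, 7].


A·B = 3·6 + 5·6 + 3·7 = 69
‖A‖ = √43 = 6.5574, ‖B‖ = √121 = 11
cos = 69/(√43·√121) = 69/√5203 = 0.9566

0.9566


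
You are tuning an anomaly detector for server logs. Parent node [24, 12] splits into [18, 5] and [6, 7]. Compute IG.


Parent = [24, 12], H_parent = 0.9183
H_left = 0.7554 (n=23), H_right = 0.9957 (n=13)
H_children = (23/36)·0.7554 + (13/36)·0.9957 = 0.8422
IG = 0.9183 - 0.8422 = 0.0761

0.0761


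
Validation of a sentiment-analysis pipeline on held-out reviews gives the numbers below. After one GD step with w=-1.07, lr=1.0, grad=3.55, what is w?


w_new = w - α·∇
= -1.07 - 1.0·3.55
= -1.07 - 3.55
= -4.62

-4.62


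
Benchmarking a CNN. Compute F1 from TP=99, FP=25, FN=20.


Precision = 99/124 = 0.7984
Recall = 99/119 = 0.8319
F1 = 2·P·R/(P+R) = 2·TP/(2·TP+FP+FN) = 198/(198+25+20) = 198/243 = 0.8148

0.8148


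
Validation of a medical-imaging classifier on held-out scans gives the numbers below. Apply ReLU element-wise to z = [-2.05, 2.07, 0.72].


ReLU(-2.05) = max(0, -2.05) = 0.0
ReLU(2.07) = max(0, 2.07) = 2.07
ReLU(0.72) = max(0, 0.72) = 0.72
result = [0.0, 2.07, 0.72]

[0.0, 2.07, 0.72]


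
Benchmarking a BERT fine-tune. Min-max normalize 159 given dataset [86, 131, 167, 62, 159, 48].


min=48, max=167
(159-48)/(167-48) = 111/119 = 0.9328

0.9328


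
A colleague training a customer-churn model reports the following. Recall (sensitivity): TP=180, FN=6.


Recall = TP/(TP+FN)
= 180/(180+6)
= 180/186 = 96.77%

96.77%


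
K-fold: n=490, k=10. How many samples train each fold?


Fold size = 490/10 = 49
Training per fold = 490 - 49 = 441

441


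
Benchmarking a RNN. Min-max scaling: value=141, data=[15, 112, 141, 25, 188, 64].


min=15, max=188
(141-15)/(188-15) = 126/173 = 0.7283

0.7283


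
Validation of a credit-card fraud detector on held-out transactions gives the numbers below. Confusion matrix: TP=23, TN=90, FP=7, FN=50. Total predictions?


Total = TP + TN + FP + FN
= 23 + 90 + 7 + 50
= 170
(Predicted positive: 30, predicted negative: 140)

170


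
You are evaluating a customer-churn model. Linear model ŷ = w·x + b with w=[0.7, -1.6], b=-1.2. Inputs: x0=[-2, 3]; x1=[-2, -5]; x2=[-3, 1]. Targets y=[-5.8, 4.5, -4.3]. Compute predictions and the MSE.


ŷ0 = (0.7)·(-2) + (-1.6)·(3) - 1.2 = -7.4
ŷ1 = (0.7)·(-2) + (-1.6)·(-5) - 1.2 = 5.4
ŷ2 = (0.7)·(-3) + (-1.6)·(1) - 1.2 = -4.9
errors² = [2.56, 0.81, 0.36]
MSE = 3.7300/3 = 1.2433

1.2433


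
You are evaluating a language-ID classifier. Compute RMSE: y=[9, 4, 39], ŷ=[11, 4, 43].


MSE = 20/3 = 6.6667
RMSE = √(20/3) = 2.582

2.582


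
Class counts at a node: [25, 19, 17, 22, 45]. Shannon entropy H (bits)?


Probabilities: [25/128, 19/128, 17/128, 22/128, 45/128] ≈ [0.1953, 0.1484, 0.1328, 0.1719, 0.3516]
H = -((25/128)·log₂(25/128) + (19/128)·log₂(19/128) + (17/128)·log₂(17/128) + (22/128)·log₂(22/128) + (45/128)·log₂(45/128))
  = 2.2224 bits

2.2224 bits


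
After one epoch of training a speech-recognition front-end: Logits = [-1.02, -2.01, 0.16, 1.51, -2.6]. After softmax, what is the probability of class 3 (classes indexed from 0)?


Exponentials: e^-1.02=0.3606, e^-2.01=0.134, e^0.16=1.1735, e^1.51=4.5267, e^-2.6=0.0743
Sum = 6.2691
Softmax = [0.0575, 0.0214, 0.1872, 0.7221, 0.0118]
p[3] = 4.5267/6.2691 = 0.7221

0.7221


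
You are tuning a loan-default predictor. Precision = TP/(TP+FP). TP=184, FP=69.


Precision = TP/(TP+FP)
= 184/(184+69)
= 184/253 = 72.73%

72.73%


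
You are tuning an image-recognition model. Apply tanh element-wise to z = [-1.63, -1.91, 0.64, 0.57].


tanh(-1.63) = -0.9261
tanh(-1.91) = -0.9571
tanh(0.64) = 0.5649
tanh(0.57) = 0.5154
result = [-0.9261, -0.9571, 0.5649, 0.5154]

[-0.9261, -0.9571, 0.5649, 0.5154]


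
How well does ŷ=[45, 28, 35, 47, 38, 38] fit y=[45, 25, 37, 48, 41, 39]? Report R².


ȳ = 39.1667
SS_res = Σ(y-ŷ)² = 24
SS_tot = Σ(y-ȳ)² = 320.83
R² = 1 - SS_res/SS_tot = 1 - 0.0748 = 0.9252

0.9252


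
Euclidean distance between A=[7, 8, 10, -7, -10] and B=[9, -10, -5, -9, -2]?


d = √((7-9)² + (8+ 10)² + (10+ 5)² + (-7+ 9)² + (-10+ 2)²)
  = √(4 + 324 + 225 + 4 + 64)
  = √621 = 24.9199

24.9199


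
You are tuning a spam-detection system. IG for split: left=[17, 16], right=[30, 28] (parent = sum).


Parent = [47, 44], H_parent = 0.9992
H_left = 0.9993 (n=33), H_right = 0.9991 (n=58)
H_children = (33/91)·0.9993 + (58/91)·0.9991 = 0.9992
IG = 0.9992 - 0.9992 = 0.0

0.0


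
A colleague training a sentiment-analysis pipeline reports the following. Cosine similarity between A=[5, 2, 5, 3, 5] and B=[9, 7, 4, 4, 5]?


A·B = 5·9 + 2·7 + 5·4 + 3·4 + 5·5 = 116
‖A‖ = √88 = 9.3808, ‖B‖ = √187 = 13.6748
cos = 116/(√88·√187) = 116/√16456 = 0.9043

0.9043


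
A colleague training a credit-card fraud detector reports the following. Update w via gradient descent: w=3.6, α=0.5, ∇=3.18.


w_new = w - α·∇
= 3.6 - 0.5·3.18
= 3.6 - 1.59
= 2.01

2.01


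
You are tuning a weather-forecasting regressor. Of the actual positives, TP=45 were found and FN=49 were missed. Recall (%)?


Recall = TP/(TP+FN)
= 45/(45+49)
= 45/94 = 47.87%

47.87%


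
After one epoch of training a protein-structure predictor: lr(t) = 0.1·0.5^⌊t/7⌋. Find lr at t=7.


n_drops = ⌊7/7⌋ = 1
lr = 0.1·0.5^1 = 0.1·0.5 = 0.05

0.05


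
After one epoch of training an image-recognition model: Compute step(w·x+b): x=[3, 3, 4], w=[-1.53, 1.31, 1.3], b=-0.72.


z = (3)·(-1.53) + (3)·(1.31) + (4)·(1.3) - 0.72
  = 3.82
step(z) = 1 (z≥0)

1


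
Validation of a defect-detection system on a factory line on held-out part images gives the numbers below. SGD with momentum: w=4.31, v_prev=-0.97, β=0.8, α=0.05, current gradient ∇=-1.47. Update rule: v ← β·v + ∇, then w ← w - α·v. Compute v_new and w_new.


v_new = 0.8·-0.97 - 1.47 = -0.776 - 1.47 = -2.246
w_new = 4.31 - 0.05·-2.246 = 4.31 + 0.1123 = 4.4223

v_new=-2.246, w_new=4.4223


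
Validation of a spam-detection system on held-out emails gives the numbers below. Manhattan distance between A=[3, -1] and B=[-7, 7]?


d = |3+ 7| + |-1-7|
  = 10 + 8
  = 18

18


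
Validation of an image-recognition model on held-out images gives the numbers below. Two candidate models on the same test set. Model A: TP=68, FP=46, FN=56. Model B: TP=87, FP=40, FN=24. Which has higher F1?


Model A: P=68/114=0.5965, R=68/124=0.5484, F1=2PR/(P+R)=2TP/(2TP+FP+FN)=136/238=0.5714
Model B: P=87/127=0.685, R=87/111=0.7838, F1=2PR/(P+R)=2TP/(2TP+FP+FN)=174/238=0.7311
0.5714 < 0.7311 → Model B

Model B


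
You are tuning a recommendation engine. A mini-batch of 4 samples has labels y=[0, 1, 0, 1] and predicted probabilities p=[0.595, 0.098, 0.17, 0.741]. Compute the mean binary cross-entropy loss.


L[0] = -ln(1-0.595) = -ln(0.405) = 0.9039
L[1] = -ln(0.098) = 2.3228
L[2] = -ln(1-0.17) = -ln(0.83) = 0.1863
L[3] = -ln(0.741) = 0.2998
mean = (0.9039 + 2.3228 + 0.1863 + 0.2998)/4 = 0.9282

0.9282


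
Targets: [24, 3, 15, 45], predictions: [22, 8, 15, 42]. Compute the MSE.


Squared errors: (24-22)²=4, (3-8)²=25, (15-15)²=0, (45-42)²=9
Sum = 38
MSE = 38/4 = 19/2

19/2


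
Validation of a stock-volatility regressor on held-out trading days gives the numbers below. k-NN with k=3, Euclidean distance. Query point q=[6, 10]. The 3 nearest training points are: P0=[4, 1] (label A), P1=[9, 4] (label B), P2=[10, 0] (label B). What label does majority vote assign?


d(q,P0) = 9.2195  (label A)
d(q,P1) = 6.7082  (label B)
d(q,P2) = 10.7703  (label B)
Votes: A=1, B=2
Majority → B

B


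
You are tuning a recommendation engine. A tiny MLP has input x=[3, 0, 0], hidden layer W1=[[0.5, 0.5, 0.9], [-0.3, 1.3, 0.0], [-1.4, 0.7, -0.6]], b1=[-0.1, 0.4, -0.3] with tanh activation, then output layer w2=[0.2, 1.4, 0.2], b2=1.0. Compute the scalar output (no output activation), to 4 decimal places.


z1[0] = (0.5)·(3) + (0.5)·(0) + (0.9)·(0) - 0.1 = 1.4
z1[1] = (-0.3)·(3) + (1.3)·(0) + (0.0)·(0) + 0.4 = -0.5
z1[2] = (-1.4)·(3) + (0.7)·(0) + (-0.6)·(0) - 0.3 = -4.5
h = tanh(z1) = [0.8854, -0.4621, -0.9998]
output = (0.2)·(0.8854) + (1.4)·(-0.4621) + (0.2)·(-0.9998) + 1.0 = 0.3302

0.3302


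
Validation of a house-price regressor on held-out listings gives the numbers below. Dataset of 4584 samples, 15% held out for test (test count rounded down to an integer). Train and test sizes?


Test = ⌊4584·15/100⌋ = 687
Train = 4584 - 687 = 3897

Train: 3897, Test: 687


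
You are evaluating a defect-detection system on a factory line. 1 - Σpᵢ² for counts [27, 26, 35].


Probabilities: [27/88, 26/88, 35/88] ≈ [0.3068, 0.2955, 0.3977]
Σpᵢ² = (729 + 676 + 1225)/88² = 2630/7744
Gini = 1 - Σpᵢ² = 1 - 2630/7744 = 0.6604

0.6604


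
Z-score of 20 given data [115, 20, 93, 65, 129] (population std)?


μ = 84.4, σ = 38.7897
z = (20 - 84.4)/38.7897 = -1.6602

-1.6602


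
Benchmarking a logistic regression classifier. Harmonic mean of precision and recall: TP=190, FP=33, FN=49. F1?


Precision = 190/223 = 0.852
Recall = 190/239 = 0.795
F1 = 2·P·R/(P+R) = 2·TP/(2·TP+FP+FN) = 380/(380+33+49) = 380/462 = 0.8225

0.8225


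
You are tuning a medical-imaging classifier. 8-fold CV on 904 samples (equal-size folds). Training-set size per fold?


Fold size = 904/8 = 113
Training per fold = 904 - 113 = 791

791


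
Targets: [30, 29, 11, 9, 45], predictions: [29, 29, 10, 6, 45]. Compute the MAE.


Absolute errors: |30-29|=1, |29-29|=0, |11-10|=1, |9-6|=3, |45-45|=0
Sum = 5
MAE = 5/5 = 1

1


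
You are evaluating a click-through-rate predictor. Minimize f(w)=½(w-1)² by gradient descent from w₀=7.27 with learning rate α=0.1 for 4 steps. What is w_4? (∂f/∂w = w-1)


step 1: grad = 7.27-1 = 6.27; w = 7.27 - 0.1·(6.27) = 6.643
step 2: grad = 6.643-1 = 5.643; w = 6.643 - 0.1·(5.643) = 6.0787
step 3: grad = 6.0787-1 = 5.0787; w = 6.0787 - 0.1·(5.0787) = 5.57083
step 4: grad = 5.57083-1 = 4.57083; w = 5.57083 - 0.1·(4.57083) = 5.113747

5.113747


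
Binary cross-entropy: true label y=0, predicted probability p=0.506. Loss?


BCE = -[y·ln(p) + (1-y)·ln(1-p)]
= -0 - 1·ln(1-0.506)
= -ln(0.494) = 0.7052

0.7052


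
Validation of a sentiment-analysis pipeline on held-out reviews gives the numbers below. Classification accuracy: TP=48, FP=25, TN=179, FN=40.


Accuracy = (TP+TN)/(TP+TN+FP+FN)
= (48+179)/(292)
= 227/292 = 77.74%

77.74%


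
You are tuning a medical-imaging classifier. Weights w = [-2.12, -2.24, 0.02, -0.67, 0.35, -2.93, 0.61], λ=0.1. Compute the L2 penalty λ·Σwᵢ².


‖w‖₂² = (-2.12)² + (-2.24)² + (0.02)² + (-0.67)² + (0.35)² + (-2.93)² + (0.61)²
     = 4.4944 + 5.0176 + 0.0004 + 0.4489 + 0.1225 + 8.5849 + 0.3721
     = 19.0408
λ·‖w‖₂² = 0.1·19.0408 = 1.90408

1.90408


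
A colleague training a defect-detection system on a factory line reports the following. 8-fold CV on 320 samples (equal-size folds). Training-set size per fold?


Fold size = 320/8 = 40
Training per fold = 320 - 40 = 280

280


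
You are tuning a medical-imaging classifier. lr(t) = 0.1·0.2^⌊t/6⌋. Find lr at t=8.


n_drops = ⌊8/6⌋ = 1
lr = 0.1·0.2^1 = 0.1·0.2 = 0.02

0.02


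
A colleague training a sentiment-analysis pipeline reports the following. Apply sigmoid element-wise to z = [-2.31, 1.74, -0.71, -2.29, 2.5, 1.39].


σ(-2.31) = 1/(1+e^2.31) = 0.0903
σ(1.74) = 1/(1+e^-1.74) = 0.8507
σ(-0.71) = 1/(1+e^0.71) = 0.3296
σ(-2.29) = 1/(1+e^2.29) = 0.092
σ(2.5) = 1/(1+e^-2.5) = 0.9241
σ(1.39) = 1/(1+e^-1.39) = 0.8006
result = [0.0903, 0.8507, 0.3296, 0.092, 0.9241, 0.8006]

[0.0903, 0.8507, 0.3296, 0.092, 0.9241, 0.8006]


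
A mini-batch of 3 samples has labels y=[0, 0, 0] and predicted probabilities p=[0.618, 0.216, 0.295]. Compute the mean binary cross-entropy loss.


L[0] = -ln(1-0.618) = -ln(0.382) = 0.9623
L[1] = -ln(1-0.216) = -ln(0.784) = 0.2433
L[2] = -ln(1-0.295) = -ln(0.705) = 0.3496
mean = (0.9623 + 0.2433 + 0.3496)/3 = 0.5184

0.5184


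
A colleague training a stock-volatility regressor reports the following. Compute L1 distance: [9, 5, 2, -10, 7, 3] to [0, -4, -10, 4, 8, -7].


d = |9-0| + |5+ 4| + |2+ 10| + |-10-4| + |7-8| + |3+ 7|
  = 9 + 9 + 12 + 14 + 1 + 10
  = 55

55


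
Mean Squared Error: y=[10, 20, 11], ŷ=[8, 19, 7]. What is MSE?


Squared errors: (10-8)²=4, (20-19)²=1, (11-7)²=16
Sum = 21
MSE = 21/3 = 7

7


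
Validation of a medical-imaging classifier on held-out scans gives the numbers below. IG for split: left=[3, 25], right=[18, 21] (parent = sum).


Parent = [21, 46], H_parent = 0.8971
H_left = 0.4912 (n=28), H_right = 0.9957 (n=39)
H_children = (28/67)·0.4912 + (39/67)·0.9957 = 0.7849
IG = 0.8971 - 0.7849 = 0.1122

0.1122


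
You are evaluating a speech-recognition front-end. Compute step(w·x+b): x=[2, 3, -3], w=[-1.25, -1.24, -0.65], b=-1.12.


z = (2)·(-1.25) + (3)·(-1.24) + (-3)·(-0.65) - 1.12
  = -5.39
step(z) = 0 (z<0)

0


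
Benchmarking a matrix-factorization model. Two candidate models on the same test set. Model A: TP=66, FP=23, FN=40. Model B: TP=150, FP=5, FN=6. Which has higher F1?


Model A: P=66/89=0.7416, R=66/106=0.6226, F1=2PR/(P+R)=2TP/(2TP+FP+FN)=132/195=0.6769
Model B: P=150/155=0.9677, R=150/156=0.9615, F1=2PR/(P+R)=2TP/(2TP+FP+FN)=300/311=0.9646
0.6769 < 0.9646 → Model B

Model B


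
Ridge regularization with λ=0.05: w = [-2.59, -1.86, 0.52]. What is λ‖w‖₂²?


‖w‖₂² = (-2.59)² + (-1.86)² + (0.52)²
     = 6.7081 + 3.4596 + 0.2704
     = 10.4381
λ·‖w‖₂² = 0.05·10.4381 = 0.521905

0.521905


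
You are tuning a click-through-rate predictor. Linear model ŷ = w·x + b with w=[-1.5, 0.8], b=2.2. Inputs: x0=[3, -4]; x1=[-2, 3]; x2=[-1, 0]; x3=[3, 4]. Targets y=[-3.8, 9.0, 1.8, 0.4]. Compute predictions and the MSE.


ŷ0 = (-1.5)·(3) + (0.8)·(-4) + 2.2 = -5.5
ŷ1 = (-1.5)·(-2) + (0.8)·(3) + 2.2 = 7.6
ŷ2 = (-1.5)·(-1) + (0.8)·(0) + 2.2 = 3.7
ŷ3 = (-1.5)·(3) + (0.8)·(4) + 2.2 = 0.9
errors² = [2.89, 1.96, 3.61, 0.25]
MSE = 8.7100/4 = 2.1775

2.1775


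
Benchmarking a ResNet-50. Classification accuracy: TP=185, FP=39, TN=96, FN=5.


Accuracy = (TP+TN)/(TP+TN+FP+FN)
= (185+96)/(325)
= 281/325 = 86.46%

86.46%


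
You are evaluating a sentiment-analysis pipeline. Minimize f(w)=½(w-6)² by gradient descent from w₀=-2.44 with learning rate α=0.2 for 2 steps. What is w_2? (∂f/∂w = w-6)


step 1: grad = -2.44-6 = -8.44; w = -2.44 - 0.2·(-8.44) = -0.752
step 2: grad = -0.752-6 = -6.752; w = -0.752 - 0.2·(-6.752) = 0.5984

0.5984


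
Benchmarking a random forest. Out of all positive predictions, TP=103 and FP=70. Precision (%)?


Precision = TP/(TP+FP)
= 103/(103+70)
= 103/173 = 59.54%

59.54%


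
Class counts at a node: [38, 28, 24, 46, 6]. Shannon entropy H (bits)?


Probabilities: [38/142, 28/142, 24/142, 46/142, 6/142] ≈ [0.2676, 0.1972, 0.169, 0.3239, 0.0423]
H = -((38/142)·log₂(38/142) + (28/142)·log₂(28/142) + (24/142)·log₂(24/142) + (46/142)·log₂(46/142) + (6/142)·log₂(6/142))
  = 2.124 bits

2.124 bits


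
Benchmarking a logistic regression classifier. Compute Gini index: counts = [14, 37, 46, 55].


Probabilities: [14/152, 37/152, 46/152, 55/152] ≈ [0.0921, 0.2434, 0.3026, 0.3618]
Σpᵢ² = (196 + 1369 + 2116 + 3025)/152² = 6706/23104
Gini = 1 - Σpᵢ² = 1 - 6706/23104 = 0.7097

0.7097


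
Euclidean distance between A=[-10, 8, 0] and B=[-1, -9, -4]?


d = √((-10+ 1)² + (8+ 9)² + (0+ 4)²)
  = √(81 + 289 + 16)
  = √386 = 19.6469

19.6469


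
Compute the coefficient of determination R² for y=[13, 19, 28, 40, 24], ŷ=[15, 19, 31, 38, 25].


ȳ = 24.8
SS_res = Σ(y-ŷ)² = 18
SS_tot = Σ(y-ȳ)² = 414.8
R² = 1 - SS_res/SS_tot = 1 - 0.0434 = 0.9566

0.9566


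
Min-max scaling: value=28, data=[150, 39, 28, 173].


min=28, max=173
(28-28)/(173-28) = 0/145 = 0.0

0.0


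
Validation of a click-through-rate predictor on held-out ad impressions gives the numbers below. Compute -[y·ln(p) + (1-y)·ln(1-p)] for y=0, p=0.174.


BCE = -[y·ln(p) + (1-y)·ln(1-p)]
= -0 - 1·ln(1-0.174)
= -ln(0.826) = 0.1912

0.1912


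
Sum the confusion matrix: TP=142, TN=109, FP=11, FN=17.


Total = TP + TN + FP + FN
= 142 + 109 + 11 + 17
= 279
(Predicted positive: 153, predicted negative: 126)

279


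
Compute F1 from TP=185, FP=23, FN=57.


Precision = 185/208 = 0.8894
Recall = 185/242 = 0.7645
F1 = 2·P·R/(P+R) = 2·TP/(2·TP+FP+FN) = 370/(370+23+57) = 370/450 = 0.8222

0.8222


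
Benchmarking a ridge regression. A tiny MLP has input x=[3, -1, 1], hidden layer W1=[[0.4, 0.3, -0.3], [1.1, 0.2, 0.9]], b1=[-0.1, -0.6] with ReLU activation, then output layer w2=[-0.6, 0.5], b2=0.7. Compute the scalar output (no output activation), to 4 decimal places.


z1[0] = (0.4)·(3) + (0.3)·(-1) + (-0.3)·(1) - 0.1 = 0.5
z1[1] = (1.1)·(3) + (0.2)·(-1) + (0.9)·(1) - 0.6 = 3.4
h = ReLU(z1) = [0.5, 3.4]
output = (-0.6)·(0.5) + (0.5)·(3.4) + 0.7 = 2.1

2.1


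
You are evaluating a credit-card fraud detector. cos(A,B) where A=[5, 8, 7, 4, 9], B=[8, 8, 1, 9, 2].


A·B = 5·8 + 8·8 + 7·1 + 4·9 + 9·2 = 165
‖A‖ = √235 = 15.3297, ‖B‖ = √214 = 14.6287
cos = 165/(√235·√214) = 165/√50290 = 0.7358

0.7358


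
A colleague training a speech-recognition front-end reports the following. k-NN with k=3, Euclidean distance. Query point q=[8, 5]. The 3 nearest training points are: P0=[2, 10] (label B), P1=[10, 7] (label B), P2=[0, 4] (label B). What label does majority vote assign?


d(q,P0) = 7.8102  (label B)
d(q,P1) = 2.8284  (label B)
d(q,P2) = 8.0623  (label B)
Votes: A=0, B=3
Majority → B

B


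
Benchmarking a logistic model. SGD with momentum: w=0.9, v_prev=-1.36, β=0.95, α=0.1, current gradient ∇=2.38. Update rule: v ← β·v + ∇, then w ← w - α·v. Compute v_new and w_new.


v_new = 0.95·-1.36 + 2.38 = -1.292 + 2.38 = 1.088
w_new = 0.9 - 0.1·1.088 = 0.9 - 0.1088 = 0.7912

v_new=1.088, w_new=0.7912


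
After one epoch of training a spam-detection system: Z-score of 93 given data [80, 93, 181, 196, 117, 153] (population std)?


μ = 136.6667, σ = 43.3154
z = (93 - 136.6667)/43.3154 = -1.0081

-1.0081


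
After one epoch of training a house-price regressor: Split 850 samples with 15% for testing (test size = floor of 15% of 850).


Test = ⌊850·15/100⌋ = 127
Train = 850 - 127 = 723

Train: 723, Test: 127


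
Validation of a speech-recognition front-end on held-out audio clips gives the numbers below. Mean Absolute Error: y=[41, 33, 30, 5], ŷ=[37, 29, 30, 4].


Absolute errors: |41-37|=4, |33-29|=4, |30-30|=0, |5-4|=1
Sum = 9
MAE = 9/4 = 9/4

9/4


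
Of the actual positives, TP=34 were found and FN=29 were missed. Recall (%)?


Recall = TP/(TP+FN)
= 34/(34+29)
= 34/63 = 53.97%

53.97%


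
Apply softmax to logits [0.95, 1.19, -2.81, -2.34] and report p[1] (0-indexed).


Exponentials: e^0.95=2.5857, e^1.19=3.2871, e^-2.81=0.0602, e^-2.34=0.0963
Sum = 6.0293
Softmax = [0.4289, 0.5452, 0.01, 0.016]
p[1] = 3.2871/6.0293 = 0.5452

0.5452


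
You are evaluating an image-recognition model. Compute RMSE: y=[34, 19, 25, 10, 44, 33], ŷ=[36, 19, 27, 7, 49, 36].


MSE = 51/6 = 8.5
RMSE = √(51/6) = 2.9155

2.9155


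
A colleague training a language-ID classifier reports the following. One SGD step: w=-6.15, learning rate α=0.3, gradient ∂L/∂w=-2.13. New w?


w_new = w - α·∇
= -6.15 - 0.3·-2.13
= -6.15 + 0.639
= -5.511

-5.511


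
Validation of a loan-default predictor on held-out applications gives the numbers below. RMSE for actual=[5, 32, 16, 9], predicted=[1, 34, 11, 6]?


MSE = 54/4 = 13.5
RMSE = √(54/4) = 3.6742

3.6742


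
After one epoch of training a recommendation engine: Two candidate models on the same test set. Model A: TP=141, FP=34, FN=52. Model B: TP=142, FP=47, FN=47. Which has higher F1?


Model A: P=141/175=0.8057, R=141/193=0.7306, F1=2PR/(P+R)=2TP/(2TP+FP+FN)=282/368=0.7663
Model B: P=142/189=0.7513, R=142/189=0.7513, F1=2PR/(P+R)=2TP/(2TP+FP+FN)=284/378=0.7513
0.7663 > 0.7513 → Model A

Model A


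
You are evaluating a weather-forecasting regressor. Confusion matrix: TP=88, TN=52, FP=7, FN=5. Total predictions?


Total = TP + TN + FP + FN
= 88 + 52 + 7 + 5
= 152
(Predicted positive: 95, predicted negative: 57)

152


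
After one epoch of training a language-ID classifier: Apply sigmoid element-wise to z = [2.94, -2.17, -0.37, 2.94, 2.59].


σ(2.94) = 1/(1+e^-2.94) = 0.9498
σ(-2.17) = 1/(1+e^2.17) = 0.1025
σ(-0.37) = 1/(1+e^0.37) = 0.4085
σ(2.94) = 1/(1+e^-2.94) = 0.9498
σ(2.59) = 1/(1+e^-2.59) = 0.9302
result = [0.9498, 0.1025, 0.4085, 0.9498, 0.9302]

[0.9498, 0.1025, 0.4085, 0.9498, 0.9302]


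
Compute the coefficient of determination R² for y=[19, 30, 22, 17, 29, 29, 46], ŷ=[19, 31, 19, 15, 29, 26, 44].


ȳ = 27.4286
SS_res = Σ(y-ŷ)² = 27
SS_tot = Σ(y-ȳ)² = 565.71
R² = 1 - SS_res/SS_tot = 1 - 0.0477 = 0.9523

0.9523


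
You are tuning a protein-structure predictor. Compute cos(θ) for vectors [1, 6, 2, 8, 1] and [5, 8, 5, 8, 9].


A·B = 1·5 + 6·8 + 2·5 + 8·8 + 1·9 = 136
‖A‖ = √106 = 10.2956, ‖B‖ = √259 = 16.0935
cos = 136/(√106·√259) = 136/√27454 = 0.8208

0.8208


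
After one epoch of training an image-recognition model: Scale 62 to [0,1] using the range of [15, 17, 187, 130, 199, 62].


min=15, max=199
(62-15)/(199-15) = 47/184 = 0.2554

0.2554


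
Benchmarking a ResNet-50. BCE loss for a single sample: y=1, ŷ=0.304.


BCE = -[y·ln(p) + (1-y)·ln(1-p)]
= -1·ln(0.304) - 0
= -ln(0.304) = 1.1907

1.1907


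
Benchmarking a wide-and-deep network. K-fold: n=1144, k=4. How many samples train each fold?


Fold size = 1144/4 = 286
Training per fold = 1144 - 286 = 858

858


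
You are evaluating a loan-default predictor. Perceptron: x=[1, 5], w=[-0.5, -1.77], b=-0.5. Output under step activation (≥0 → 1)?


z = (1)·(-0.5) + (5)·(-1.77) - 0.5
  = -9.85
step(z) = 0 (z<0)

0


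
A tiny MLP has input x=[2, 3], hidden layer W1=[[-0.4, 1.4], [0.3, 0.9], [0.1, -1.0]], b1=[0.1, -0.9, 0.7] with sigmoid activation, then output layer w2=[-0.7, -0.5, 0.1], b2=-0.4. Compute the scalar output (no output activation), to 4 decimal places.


z1[0] = (-0.4)·(2) + (1.4)·(3) + 0.1 = 3.5
z1[1] = (0.3)·(2) + (0.9)·(3) - 0.9 = 2.4
z1[2] = (0.1)·(2) + (-1.0)·(3) + 0.7 = -2.1
h = sigmoid(z1) = [0.9707, 0.9168, 0.1091]
output = (-0.7)·(0.9707) + (-0.5)·(0.9168) + (0.1)·(0.1091) - 0.4 = -1.527

-1.527


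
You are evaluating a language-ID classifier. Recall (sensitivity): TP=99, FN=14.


Recall = TP/(TP+FN)
= 99/(99+14)
= 99/113 = 87.61%

87.61%


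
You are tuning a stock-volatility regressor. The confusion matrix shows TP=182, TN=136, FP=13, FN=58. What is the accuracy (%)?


Accuracy = (TP+TN)/(TP+TN+FP+FN)
= (182+136)/(389)
= 318/389 = 81.75%

81.75%


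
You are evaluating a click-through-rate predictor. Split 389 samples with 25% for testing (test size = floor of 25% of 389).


Test = ⌊389·25/100⌋ = 97
Train = 389 - 97 = 292

Train: 292, Test: 97


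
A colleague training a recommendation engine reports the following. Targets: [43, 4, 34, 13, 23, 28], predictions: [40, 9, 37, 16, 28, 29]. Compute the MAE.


Absolute errors: |43-40|=3, |4-9|=5, |34-37|=3, |13-16|=3, |23-28|=5, |28-29|=1
Sum = 20
MAE = 20/6 = 10/3

10/3


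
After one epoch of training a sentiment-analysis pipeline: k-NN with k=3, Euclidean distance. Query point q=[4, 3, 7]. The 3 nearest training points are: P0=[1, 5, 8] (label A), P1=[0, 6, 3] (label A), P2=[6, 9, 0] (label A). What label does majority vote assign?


d(q,P0) = 3.7417  (label A)
d(q,P1) = 6.4031  (label A)
d(q,P2) = 9.434  (label A)
Votes: A=3, B=0
Majority → A

A


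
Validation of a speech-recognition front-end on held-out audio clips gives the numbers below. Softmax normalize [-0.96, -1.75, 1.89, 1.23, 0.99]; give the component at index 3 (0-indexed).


Exponentials: e^-0.96=0.3829, e^-1.75=0.1738, e^1.89=6.6194, e^1.23=3.4212, e^0.99=2.6912
Sum = 13.2885
Softmax = [0.0288, 0.0131, 0.4981, 0.2575, 0.2025]
p[3] = 3.4212/13.2885 = 0.2575

0.2575


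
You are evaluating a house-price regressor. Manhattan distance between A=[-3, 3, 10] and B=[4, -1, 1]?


d = |-3-4| + |3+ 1| + |10-1|
  = 7 + 4 + 9
  = 20

20


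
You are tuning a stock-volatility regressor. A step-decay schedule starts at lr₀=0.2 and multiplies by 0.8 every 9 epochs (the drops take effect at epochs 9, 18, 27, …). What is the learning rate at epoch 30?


n_drops = ⌊30/9⌋ = 3
lr = 0.2·0.8^3 = 0.2·0.512 = 0.1024

0.1024


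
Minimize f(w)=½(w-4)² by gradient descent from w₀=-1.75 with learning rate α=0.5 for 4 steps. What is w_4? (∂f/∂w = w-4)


step 1: grad = -1.75-4 = -5.75; w = -1.75 - 0.5·(-5.75) = 1.125
step 2: grad = 1.125-4 = -2.875; w = 1.125 - 0.5·(-2.875) = 2.5625
step 3: grad = 2.5625-4 = -1.4375; w = 2.5625 - 0.5·(-1.4375) = 3.28125
step 4: grad = 3.28125-4 = -0.71875; w = 3.28125 - 0.5·(-0.71875) = 3.640625

3.640625


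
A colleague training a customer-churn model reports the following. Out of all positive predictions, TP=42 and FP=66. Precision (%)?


Precision = TP/(TP+FP)
= 42/(42+66)
= 42/108 = 38.89%

38.89%


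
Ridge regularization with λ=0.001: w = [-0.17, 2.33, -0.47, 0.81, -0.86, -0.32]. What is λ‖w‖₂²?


‖w‖₂² = (-0.17)² + (2.33)² + (-0.47)² + (0.81)² + (-0.86)² + (-0.32)²
     = 0.0289 + 5.4289 + 0.2209 + 0.6561 + 0.7396 + 0.1024
     = 7.1768
λ·‖w‖₂² = 0.001·7.1768 = 0.007177

0.007177


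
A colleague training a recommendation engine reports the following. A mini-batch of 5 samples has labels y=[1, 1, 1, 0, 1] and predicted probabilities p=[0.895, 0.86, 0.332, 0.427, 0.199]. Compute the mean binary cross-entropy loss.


L[0] = -ln(0.895) = 0.1109
L[1] = -ln(0.86) = 0.1508
L[2] = -ln(0.332) = 1.1026
L[3] = -ln(1-0.427) = -ln(0.573) = 0.5569
L[4] = -ln(0.199) = 1.6145
mean = (0.1109 + 0.1508 + 1.1026 + 0.5569 + 1.6145)/5 = 0.7071

0.7071


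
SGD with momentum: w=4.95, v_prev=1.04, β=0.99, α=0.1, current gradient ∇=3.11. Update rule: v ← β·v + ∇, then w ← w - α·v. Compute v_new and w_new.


v_new = 0.99·1.04 + 3.11 = 1.0296 + 3.11 = 4.1396
w_new = 4.95 - 0.1·4.1396 = 4.95 - 0.41396 = 4.53604

v_new=4.1396, w_new=4.53604


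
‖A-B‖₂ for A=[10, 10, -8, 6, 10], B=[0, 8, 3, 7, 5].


d = √((10-0)² + (10-8)² + (-8-3)² + (6-7)² + (10-5)²)
  = √(100 + 4 + 121 + 1 + 25)
  = √251 = 15.843

15.843


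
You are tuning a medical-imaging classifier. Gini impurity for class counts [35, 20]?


Probabilities: [35/55, 20/55] ≈ [0.6364, 0.3636]
Σpᵢ² = (1225 + 400)/55² = 1625/3025
Gini = 1 - Σpᵢ² = 1 - 1625/3025 = 0.4628

0.4628


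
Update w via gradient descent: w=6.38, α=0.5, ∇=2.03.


w_new = w - α·∇
= 6.38 - 0.5·2.03
= 6.38 - 1.015
= 5.365

5.365


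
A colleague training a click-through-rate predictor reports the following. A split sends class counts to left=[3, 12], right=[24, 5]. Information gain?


Parent = [27, 17], H_parent = 0.9624
H_left = 0.7219 (n=15), H_right = 0.6632 (n=29)
H_children = (15/44)·0.7219 + (29/44)·0.6632 = 0.6832
IG = 0.9624 - 0.6832 = 0.2792

0.2792


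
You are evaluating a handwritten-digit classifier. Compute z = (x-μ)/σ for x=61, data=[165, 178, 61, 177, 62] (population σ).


μ = 128.6, σ = 54.9785
z = (61 - 128.6)/54.9785 = -1.2296

-1.2296


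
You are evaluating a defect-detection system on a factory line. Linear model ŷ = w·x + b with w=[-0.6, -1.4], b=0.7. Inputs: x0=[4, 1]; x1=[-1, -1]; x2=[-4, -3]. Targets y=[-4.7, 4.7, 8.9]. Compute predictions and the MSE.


ŷ0 = (-0.6)·(4) + (-1.4)·(1) + 0.7 = -3.1
ŷ1 = (-0.6)·(-1) + (-1.4)·(-1) + 0.7 = 2.7
ŷ2 = (-0.6)·(-4) + (-1.4)·(-3) + 0.7 = 7.3
errors² = [2.56, 4.0, 2.56]
MSE = 9.1200/3 = 3.04

3.04


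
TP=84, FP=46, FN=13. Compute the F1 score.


Precision = 84/130 = 0.6462
Recall = 84/97 = 0.866
F1 = 2·P·R/(P+R) = 2·TP/(2·TP+FP+FN) = 168/(168+46+13) = 168/227 = 0.7401

0.7401


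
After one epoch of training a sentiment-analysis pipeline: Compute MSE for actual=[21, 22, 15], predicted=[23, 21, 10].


Squared errors: (21-23)²=4, (22-21)²=1, (15-10)²=25
Sum = 30
MSE = 30/3 = 10

10


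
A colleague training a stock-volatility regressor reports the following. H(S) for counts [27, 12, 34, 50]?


Probabilities: [27/123, 12/123, 34/123, 50/123] ≈ [0.2195, 0.0976, 0.2764, 0.4065]
H = -((27/123)·log₂(27/123) + (12/123)·log₂(12/123) + (34/123)·log₂(34/123) + (50/123)·log₂(50/123))
  = 1.8485 bits

1.8485 bits


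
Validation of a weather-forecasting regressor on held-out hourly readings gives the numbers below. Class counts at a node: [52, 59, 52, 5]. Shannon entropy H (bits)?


Probabilities: [52/168, 59/168, 52/168, 5/168] ≈ [0.3095, 0.3512, 0.3095, 0.0298]
H = -((52/168)·log₂(52/168) + (59/168)·log₂(59/168) + (52/168)·log₂(52/168) + (5/168)·log₂(5/168))
  = 1.7284 bits

1.7284 bits


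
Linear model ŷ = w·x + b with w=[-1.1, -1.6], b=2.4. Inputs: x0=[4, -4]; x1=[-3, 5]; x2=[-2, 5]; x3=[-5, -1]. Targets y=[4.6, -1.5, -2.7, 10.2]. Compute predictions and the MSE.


ŷ0 = (-1.1)·(4) + (-1.6)·(-4) + 2.4 = 4.4
ŷ1 = (-1.1)·(-3) + (-1.6)·(5) + 2.4 = -2.3
ŷ2 = (-1.1)·(-2) + (-1.6)·(5) + 2.4 = -3.4
ŷ3 = (-1.1)·(-5) + (-1.6)·(-1) + 2.4 = 9.5
errors² = [0.04, 0.64, 0.49, 0.49]
MSE = 1.6600/4 = 0.415

0.415


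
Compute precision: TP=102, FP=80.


Precision = TP/(TP+FP)
= 102/(102+80)
= 102/182 = 56.04%

56.04%


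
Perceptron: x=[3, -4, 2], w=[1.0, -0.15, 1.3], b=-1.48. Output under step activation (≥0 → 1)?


z = (3)·(1.0) + (-4)·(-0.15) + (2)·(1.3) - 1.48
  = 4.72
step(z) = 1 (z≥0)

1


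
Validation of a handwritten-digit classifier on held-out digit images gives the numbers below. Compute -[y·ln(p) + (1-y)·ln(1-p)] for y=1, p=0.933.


BCE = -[y·ln(p) + (1-y)·ln(1-p)]
= -1·ln(0.933) - 0
= -ln(0.933) = 0.0694

0.0694


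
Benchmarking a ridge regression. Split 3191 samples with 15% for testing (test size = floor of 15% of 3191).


Test = ⌊3191·15/100⌋ = 478
Train = 3191 - 478 = 2713

Train: 2713, Test: 478


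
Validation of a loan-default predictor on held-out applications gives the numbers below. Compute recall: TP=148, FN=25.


Recall = TP/(TP+FN)
= 148/(148+25)
= 148/173 = 85.55%

85.55%


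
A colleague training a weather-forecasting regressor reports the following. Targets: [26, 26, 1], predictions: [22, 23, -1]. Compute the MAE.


Absolute errors: |26-22|=4, |26-23|=3, |1+ 1|=2
Sum = 9
MAE = 9/3 = 3

3


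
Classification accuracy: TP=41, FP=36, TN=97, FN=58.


Accuracy = (TP+TN)/(TP+TN+FP+FN)
= (41+97)/(232)
= 138/232 = 59.48%

59.48%


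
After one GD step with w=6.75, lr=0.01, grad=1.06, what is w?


w_new = w - α·∇
= 6.75 - 0.01·1.06
= 6.75 - 0.0106
= 6.7394

6.7394


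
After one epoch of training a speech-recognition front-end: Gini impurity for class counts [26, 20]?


Probabilities: [26/46, 20/46] ≈ [0.5652, 0.4348]
Σpᵢ² = (676 + 400)/46² = 1076/2116
Gini = 1 - Σpᵢ² = 1 - 1076/2116 = 0.4915

0.4915


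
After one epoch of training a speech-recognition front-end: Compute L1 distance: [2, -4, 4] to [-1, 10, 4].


d = |2+ 1| + |-4-10| + |4-4|
  = 3 + 14 + 0
  = 17

17


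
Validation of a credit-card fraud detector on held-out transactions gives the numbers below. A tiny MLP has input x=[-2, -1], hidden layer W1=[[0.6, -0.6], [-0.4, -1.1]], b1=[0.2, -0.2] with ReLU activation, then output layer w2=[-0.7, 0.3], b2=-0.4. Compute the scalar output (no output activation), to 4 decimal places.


z1[0] = (0.6)·(-2) + (-0.6)·(-1) + 0.2 = -0.4
z1[1] = (-0.4)·(-2) + (-1.1)·(-1) - 0.2 = 1.7
h = ReLU(z1) = [0.0, 1.7]
output = (-0.7)·(0.0) + (0.3)·(1.7) - 0.4 = 0.11

0.11


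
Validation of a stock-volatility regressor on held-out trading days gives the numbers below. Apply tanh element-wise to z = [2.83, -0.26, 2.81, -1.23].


tanh(2.83) = 0.9931
tanh(-0.26) = -0.2543
tanh(2.81) = 0.9928
tanh(-1.23) = -0.8426
result = [0.9931, -0.2543, 0.9928, -0.8426]

[0.9931, -0.2543, 0.9928, -0.8426]


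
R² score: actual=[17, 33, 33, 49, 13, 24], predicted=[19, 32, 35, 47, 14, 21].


ȳ = 28.1667
SS_res = Σ(y-ŷ)² = 23
SS_tot = Σ(y-ȳ)² = 852.83
R² = 1 - SS_res/SS_tot = 1 - 0.027 = 0.973

0.973


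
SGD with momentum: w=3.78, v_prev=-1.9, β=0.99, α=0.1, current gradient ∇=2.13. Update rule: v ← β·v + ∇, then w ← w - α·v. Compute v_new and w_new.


v_new = 0.99·-1.9 + 2.13 = -1.881 + 2.13 = 0.249
w_new = 3.78 - 0.1·0.249 = 3.78 - 0.0249 = 3.7551

v_new=0.249, w_new=3.7551


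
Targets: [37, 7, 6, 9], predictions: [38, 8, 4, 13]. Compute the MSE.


Squared errors: (37-38)²=1, (7-8)²=1, (6-4)²=4, (9-13)²=16
Sum = 22
MSE = 22/4 = 11/2

11/2


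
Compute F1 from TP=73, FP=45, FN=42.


Precision = 73/118 = 0.6186
Recall = 73/115 = 0.6348
F1 = 2·P·R/(P+R) = 2·TP/(2·TP+FP+FN) = 146/(146+45+42) = 146/233 = 0.6266

0.6266


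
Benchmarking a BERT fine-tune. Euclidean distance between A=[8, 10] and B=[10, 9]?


d = √((8-10)² + (10-9)²)
  = √(4 + 1)
  = √5 = 2.2361

2.2361


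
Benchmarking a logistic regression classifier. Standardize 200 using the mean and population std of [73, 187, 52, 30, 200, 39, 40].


μ = 88.7143, σ = 67.5399
z = (200 - 88.7143)/67.5399 = 1.6477

1.6477


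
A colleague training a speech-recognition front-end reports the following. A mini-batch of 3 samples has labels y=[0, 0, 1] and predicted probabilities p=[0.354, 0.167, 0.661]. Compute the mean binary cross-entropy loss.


L[0] = -ln(1-0.354) = -ln(0.646) = 0.437
L[1] = -ln(1-0.167) = -ln(0.833) = 0.1827
L[2] = -ln(0.661) = 0.414
mean = (0.437 + 0.1827 + 0.414)/3 = 0.3446

0.3446


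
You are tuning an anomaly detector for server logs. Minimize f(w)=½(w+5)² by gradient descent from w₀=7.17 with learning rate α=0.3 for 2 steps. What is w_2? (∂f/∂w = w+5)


step 1: grad = 7.17+5 = 12.17; w = 7.17 - 0.3·(12.17) = 3.519
step 2: grad = 3.519+5 = 8.519; w = 3.519 - 0.3·(8.519) = 0.9633

0.9633


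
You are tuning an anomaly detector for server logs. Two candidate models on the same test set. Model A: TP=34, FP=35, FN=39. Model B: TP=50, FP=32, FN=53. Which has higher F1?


Model A: P=34/69=0.4928, R=34/73=0.4658, F1=2PR/(P+R)=2TP/(2TP+FP+FN)=68/142=0.4789
Model B: P=50/82=0.6098, R=50/103=0.4854, F1=2PR/(P+R)=2TP/(2TP+FP+FN)=100/185=0.5405
0.4789 < 0.5405 → Model B

Model B


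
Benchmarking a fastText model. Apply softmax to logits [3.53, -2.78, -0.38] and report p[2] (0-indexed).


Exponentials: e^3.53=34.124, e^-2.78=0.062, e^-0.38=0.6839
Sum = 34.8699
Softmax = [0.9786, 0.0018, 0.0196]
p[2] = 0.6839/34.8699 = 0.0196

0.0196


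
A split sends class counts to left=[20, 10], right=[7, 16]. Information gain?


Parent = [27, 26], H_parent = 0.9997
H_left = 0.9183 (n=30), H_right = 0.8865 (n=23)
H_children = (30/53)·0.9183 + (23/53)·0.8865 = 0.9045
IG = 0.9997 - 0.9045 = 0.0952

0.0952


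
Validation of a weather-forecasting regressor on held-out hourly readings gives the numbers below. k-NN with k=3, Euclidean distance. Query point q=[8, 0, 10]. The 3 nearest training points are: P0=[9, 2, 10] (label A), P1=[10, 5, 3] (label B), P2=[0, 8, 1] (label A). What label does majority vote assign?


d(q,P0) = 2.2361  (label A)
d(q,P1) = 8.8318  (label B)
d(q,P2) = 14.4568  (label A)
Votes: A=2, B=1
Majority → A

A


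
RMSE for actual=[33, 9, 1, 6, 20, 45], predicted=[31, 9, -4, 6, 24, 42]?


MSE = 54/6 = 9
RMSE = √(54/6) = 3.0

3.0


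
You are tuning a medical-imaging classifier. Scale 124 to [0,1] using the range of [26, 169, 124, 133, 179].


min=26, max=179
(124-26)/(179-26) = 98/153 = 0.6405

0.6405


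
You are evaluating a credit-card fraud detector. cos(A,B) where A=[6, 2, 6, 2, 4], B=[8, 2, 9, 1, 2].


A·B = 6·8 + 2·2 + 6·9 + 2·1 + 4·2 = 116
‖A‖ = √96 = 9.798, ‖B‖ = √154 = 12.4097
cos = 116/(√96·√154) = 116/√14784 = 0.954

0.954


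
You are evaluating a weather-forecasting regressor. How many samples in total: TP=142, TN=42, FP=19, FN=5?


Total = TP + TN + FP + FN
= 142 + 42 + 19 + 5
= 208
(Predicted positive: 161, predicted negative: 47)

208
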